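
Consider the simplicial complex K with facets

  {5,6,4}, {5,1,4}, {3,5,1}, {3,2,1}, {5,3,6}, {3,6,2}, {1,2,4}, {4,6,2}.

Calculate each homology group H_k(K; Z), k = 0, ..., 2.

H_0 = Z,  H_1 = 0,  H_2 = Z.

Order the vertices as 1 < 2 < 3 < 4 < 5 < 6. Listing each simplex with vertices in this order, K has dimension 2 with simplices:

  0-simplices (6): [1], [2], [3], [4], [5], [6]
  1-simplices (12): [1,2], [1,3], [1,4], [1,5], [2,3], [2,4], [2,6], [3,5], [3,6], [4,5], [4,6], [5,6]
  2-simplices (8): [1,2,3], [1,2,4], [1,3,5], [1,4,5], [2,3,6], [2,4,6], [3,5,6], [4,5,6]

giving chain groups C_0 ≅ Z^6, C_1 ≅ Z^12, C_2 ≅ Z^8.

Boundary ∂_1: C_1 → C_0 is given by ∂[p,q] = [q] − [p]. For instance
  ∂[2,3] = [3] − [2].
The 6×12 boundary matrix has rank 5 and Smith normal form diag(1,1,1,1,1).

∂_2: C_2 → C_1 sends each 2-simplex [p,q,r] to [q,r] − [p,r] + [p,q]. For instance
  ∂[2,3,6] = [3,6] − [2,6] + [2,3],
  ∂[1,2,3] = [2,3] − [1,3] + [1,2].
This gives a 12×8 integer matrix of rank 7; reducing to Smith normal form yields diagonal entries (1,1,1,1,1,1,1).

Reading off H_k = ker ∂_k / im ∂_{k+1}:

  H_0: rank C_0 − rank ∂_1 = 6 − 5 = 1, and the invariant factors of ∂_1 are all 1, so H_0 = Z.
  H_1: rank ker ∂_1 − rank ∂_2 = (12 − 5) − 7 = 0, and the invariant factors of ∂_2 are all 1, so H_1 = 0.
  H_2: rank ker ∂_2 − rank ∂_3 = (8 − 7) − 0 = 1, and there is no ∂_3, so H_2 = Z.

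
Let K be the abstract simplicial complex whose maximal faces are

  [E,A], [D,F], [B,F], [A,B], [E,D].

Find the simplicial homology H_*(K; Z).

H_0 ≅ Z,  H_1 ≅ Z.

Take the total order A < B < D < E < F on the vertex set. Then K (dimension 1) consists of the simplices:

  0-simplices (5): A, B, D, E, F
  1-simplices (5): AB, AE, BF, DE, DF

giving chain groups C_0 ≅ Z^5, C_1 ≅ Z^5.

Boundary ∂_1: C_1 → C_0 is given by ∂[p,q] = [q] − [p].
As a 5×5 matrix over Z this has rank 4, with invariant factors (1,1,1,1).

Computing H_k = (kernel of ∂_k) / (image of ∂_{k+1}):

  H_0: rank C_0 − rank ∂_1 = 5 − 4 = 1, and the invariant factors of ∂_1 are all 1, so H_0 ≅ Z.
  H_1: rank ker ∂_1 − rank ∂_2 = (5 − 4) − 0 = 1, and there is no ∂_2, so H_1 ≅ Z.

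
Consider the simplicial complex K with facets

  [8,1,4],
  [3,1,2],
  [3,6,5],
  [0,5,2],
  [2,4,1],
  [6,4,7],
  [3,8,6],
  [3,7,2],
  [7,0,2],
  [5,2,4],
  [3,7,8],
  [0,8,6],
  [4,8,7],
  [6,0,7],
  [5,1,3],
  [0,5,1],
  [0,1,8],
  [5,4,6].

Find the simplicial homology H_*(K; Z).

H_0 = Z,  H_1 = Z ⊕ Z_2,  H_2 = 0.

K has 9 vertices, 27 edges, 18 triangles.
rank ∂_0 = 0, rank ∂_1 = 8 ⇒ b_0 = 9 − 0 − 8 = 1; all invariant factors of ∂_1 are 1 so no torsion. So H_0 = Z.
rank ∂_1 = 8, rank ∂_2 = 18 ⇒ b_1 = 27 − 8 − 18 = 1; ∂_2 has invariant factor(s) [2] giving torsion. So H_1 = Z ⊕ Z_2.
rank ∂_2 = 18, rank ∂_3 = 0 ⇒ b_2 = 18 − 18 − 0 = 0. So H_2 = 0.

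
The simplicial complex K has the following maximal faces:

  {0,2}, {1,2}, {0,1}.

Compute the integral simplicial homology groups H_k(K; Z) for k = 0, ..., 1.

Take the total order 0 < 1 < 2 on the vertex set. Then K (dimension 1) consists of the simplices:

  0-simplices (3): [0], [1], [2]
  1-simplices (3): [0,1], [0,2], [1,2]

Hence C_0 ≅ Z^3, C_1 ≅ Z^3.

Boundary ∂_1: C_1 → C_0 sends each edge [p,q] (with p < q) to q − p. For instance
  ∂[1,2] = [2] − [1].
This gives a 3×3 integer matrix of rank 2; reducing to Smith normal form yields diagonal entries (1,1).

Now H_k = ker ∂_k / im ∂_{k+1}, so:

  H_0: rank C_0 − rank ∂_1 = 3 − 2 = 1, and the invariant factors of ∂_1 are all 1, so H_0 ≅ Z.
  H_1: rank ker ∂_1 − rank ∂_2 = (3 − 2) − 0 = 1, and there is no ∂_2, so H_1 ≅ Z.

As a check, the Euler characteristic is 3 − 3 = 0, which agrees with 1 − 1 = 0.

H_0 ≅ Z,  H_1 ≅ Z.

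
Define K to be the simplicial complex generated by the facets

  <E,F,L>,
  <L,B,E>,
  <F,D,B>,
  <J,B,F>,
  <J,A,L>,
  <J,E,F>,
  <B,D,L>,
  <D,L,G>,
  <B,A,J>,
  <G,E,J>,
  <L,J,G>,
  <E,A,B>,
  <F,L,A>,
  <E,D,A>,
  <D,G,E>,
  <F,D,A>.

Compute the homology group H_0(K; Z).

Take the total order A < B < D < E < F < G < J < L on the vertex set. Then K (dimension 2) consists of the simplices:

  0-simplices (8): A, B, D, E, F, G, J, L
  1-simplices (24): AB, AD, AE, AF, AJ, AL, BD, BE, BF, BJ, BL, DE, DF, DG, DL, EF, EG, EJ, EL, FJ, FL, GJ, GL, JL
  2-simplices (16): ABE, ABJ, ADE, ADF, AFL, AJL, BDF, BDL, BEL, BFJ, DEG, DGL, EFJ, EFL, EGJ, GJL

giving chain groups C_0 ≅ Z^8, C_1 ≅ Z^24, C_2 ≅ Z^16.

The boundary map ∂_1: C_1 → C_0 is given by ∂[p,q] = [q] − [p].
The 8×24 boundary matrix has rank 7 and Smith normal form diag(1,1,1,1,1,1,1).

Boundary ∂_2: C_2 → C_1 acts by ∂[p,q,r] = [q,r] − [p,r] + [p,q]. For instance
  ∂BEL = EL − BL + BE,
  ∂AJL = JL − AL + AJ.
The resulting 24×16 matrix has rank 15, and its Smith normal form has invariant factors (1,1,1,1,1,1,1,1,1,1,1,1,1,1,1).

Reading off H_k = ker ∂_k / im ∂_{k+1}:

  H_0: rank C_0 − rank ∂_1 = 8 − 7 = 1, and the invariant factors of ∂_1 are all 1, so H_0 ≅ Z.

H_0 = Z.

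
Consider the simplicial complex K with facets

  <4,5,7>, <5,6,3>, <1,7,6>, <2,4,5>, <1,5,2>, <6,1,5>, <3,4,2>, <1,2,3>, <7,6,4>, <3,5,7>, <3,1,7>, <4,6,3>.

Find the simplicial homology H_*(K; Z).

H_0 ≅ Z,  H_1 ≅ Z/2Z,  H_2 = 0.

Order the vertices as 1 < 2 < 3 < 4 < 5 < 6 < 7. Listing each simplex with vertices in this order, K has dimension 2 with simplices:

  0-simplices (7): [1], [2], [3], [4], [5], [6], [7]
  1-simplices (18): [1,2], [1,3], [1,5], [1,6], [1,7], [2,3], [2,4], [2,5], [3,4], [3,5], [3,6], [3,7], [4,5], [4,6], [4,7], [5,6], [5,7], [6,7]
  2-simplices (12): [1,2,3], [1,2,5], [1,3,7], [1,5,6], [1,6,7], [2,3,4], [2,4,5], [3,4,6], [3,5,6], [3,5,7], [4,5,7], [4,6,7]

Hence C_0 ≅ Z^7, C_1 ≅ Z^18, C_2 ≅ Z^12.

Boundary ∂_1: C_1 → C_0 sends each edge [p,q] (with p < q) to q − p. For instance
  ∂[4,7] = [7] − [4].
The resulting 7×18 matrix has rank 6, and its Smith normal form has invariant factors (1,1,1,1,1,1).

∂_2: C_2 → C_1 sends each 2-simplex [p,q,r] to [q,r] − [p,r] + [p,q]. For instance
  ∂[3,5,7] = [5,7] − [3,7] + [3,5],
  ∂[1,5,6] = [5,6] − [1,6] + [1,5].
The resulting 18×12 matrix has rank 12, and its Smith normal form has invariant factors (1,1,1,1,1,1,1,1,1,1,1,2).

Computing H_k = (kernel of ∂_k) / (image of ∂_{k+1}):

  H_0: rank C_0 − rank ∂_1 = 7 − 6 = 1, and the invariant factors of ∂_1 are all 1, so H_0 = Z.
  H_1: rank ker ∂_1 − rank ∂_2 = (18 − 6) − 12 = 0, and ∂_2 has invariant factor 2 > 1, so H_1 = Z/2Z.
  H_2: rank ker ∂_2 − rank ∂_3 = (12 − 12) − 0 = 0, and there is no ∂_3, so H_2 = 0.

As a check, the Euler characteristic is 7 − 18 + 12 = 1, which agrees with 1 − 0 + 0 = 1.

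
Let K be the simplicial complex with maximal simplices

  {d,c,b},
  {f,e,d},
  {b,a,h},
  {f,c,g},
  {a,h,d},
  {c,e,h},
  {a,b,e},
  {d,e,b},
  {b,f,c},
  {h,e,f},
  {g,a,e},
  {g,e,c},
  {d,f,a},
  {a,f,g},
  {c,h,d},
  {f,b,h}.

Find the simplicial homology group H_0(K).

H_0 ≅ Z.

Fix the vertex order a < b < c < d < e < f < g < h and write every simplex with vertices in increasing order. Then dim K = 2 and the simplices of K are:

  0-simplices (8): a, b, c, d, e, f, g, h
  1-simplices (24): ab, ad, ae, af, ag, ah, bc, bd, be, bf, bh, cd, ce, cf, cg, ch, de, df, dh, ef, eg, eh, fg, fh
  2-simplices (16): abe, abh, adf, adh, aeg, afg, bcd, bcf, bde, bfh, cdh, ceg, ceh, cfg, def, efh

Hence C_0 ≅ Z^8, C_1 ≅ Z^24, C_2 ≅ Z^16.

∂_1: C_1 → C_0 is given by ∂[p,q] = [q] − [p]. For instance
  ∂ch = h − c.
The 8×24 boundary matrix has rank 7 and Smith normal form diag(1,1,1,1,1,1,1).

∂_2: C_2 → C_1 sends each 2-simplex [p,q,r] to [q,r] − [p,r] + [p,q]. For instance
  ∂aeg = eg − ag + ae,
  ∂bfh = fh − bh + bf.
This gives a 24×16 integer matrix of rank 15; reducing to Smith normal form yields diagonal entries (1,1,1,1,1,1,1,1,1,1,1,1,1,1,1).

From H_k ≅ ker(∂_k) / im(∂_{k+1}) we obtain:

  H_0: rank C_0 − rank ∂_1 = 8 − 7 = 1, and the invariant factors of ∂_1 are all 1, so H_0 ≅ Z.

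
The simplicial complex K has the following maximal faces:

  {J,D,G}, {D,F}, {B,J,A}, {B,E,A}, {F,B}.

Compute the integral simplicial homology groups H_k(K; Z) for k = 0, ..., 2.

H_0 = Z,  H_1 = Z,  H_2 = 0.

We work with the vertex ordering A < B < D < E < F < G < J. The simplices of K, each written with vertices in increasing order, are:

  0-simplices (7): A, B, D, E, F, G, J
  1-simplices (10): AB, AE, AJ, BE, BF, BJ, DF, DG, DJ, GJ
  2-simplices (3): ABE, ABJ, DGJ

so the chain groups are C_0 ≅ Z^7, C_1 ≅ Z^10, C_2 ≅ Z^3.

∂_1: C_1 → C_0 sends each edge [p,q] (with p < q) to q − p. For instance
  ∂GJ = J − G.
As a 7×10 matrix over Z this has rank 6, with invariant factors (1,1,1,1,1,1).

Boundary ∂_2: C_2 → C_1 sends each 2-simplex [p,q,r] to [q,r] − [p,r] + [p,q]. For instance
  ∂ABE = BE − AE + AB,
  ∂ABJ = BJ − AJ + AB.
This gives a 10×3 integer matrix of rank 3; reducing to Smith normal form yields diagonal entries (1,1,1).

Reading off H_k = ker ∂_k / im ∂_{k+1}:

  H_0: rank C_0 − rank ∂_1 = 7 − 6 = 1, and the invariant factors of ∂_1 are all 1, so H_0 = Z.
  H_1: rank ker ∂_1 − rank ∂_2 = (10 − 6) − 3 = 1, and the invariant factors of ∂_2 are all 1, so H_1 = Z.
  H_2: rank ker ∂_2 − rank ∂_3 = (3 − 3) − 0 = 0, and there is no ∂_3, so H_2 = 0.

As a check, the Euler characteristic is 7 − 10 + 3 = 0, which agrees with 1 − 1 + 0 = 0.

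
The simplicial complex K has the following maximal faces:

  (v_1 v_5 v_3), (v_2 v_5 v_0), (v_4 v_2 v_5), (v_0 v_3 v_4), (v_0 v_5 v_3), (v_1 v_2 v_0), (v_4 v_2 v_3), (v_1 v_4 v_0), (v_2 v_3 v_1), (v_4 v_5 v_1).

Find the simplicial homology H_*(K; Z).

H_0 ≅ Z,  H_1 ≅ Z_2,  H_2 = 0.

Order the vertices as v_0 < v_1 < v_2 < v_3 < v_4 < v_5. Listing each simplex with vertices in this order, K has dimension 2 with simplices:

  0-simplices (6): [v_0], [v_1], [v_2], [v_3], [v_4], [v_5]
  1-simplices (15): (15 of them)
  2-simplices (10): [v_0,v_1,v_2], [v_0,v_1,v_4], [v_0,v_2,v_5], [v_0,v_3,v_4], [v_0,v_3,v_5], [v_1,v_2,v_3], [v_1,v_3,v_5], [v_1,v_4,v_5], [v_2,v_3,v_4], [v_2,v_4,v_5]

so the chain groups are C_0 ≅ Z^6, C_1 ≅ Z^15, C_2 ≅ Z^10.

Boundary ∂_1: C_1 → C_0 is given by ∂[p,q] = [q] − [p].
This gives a 6×15 integer matrix of rank 5; reducing to Smith normal form yields diagonal entries (1,1,1,1,1).

The boundary map ∂_2: C_2 → C_1 maps a triangle to the signed sum of its edges. For instance
  ∂[v_2,v_4,v_5] = [v_4,v_5] − [v_2,v_5] + [v_2,v_4],
  ∂[v_1,v_4,v_5] = [v_4,v_5] − [v_1,v_5] + [v_1,v_4].
The 15×10 boundary matrix has rank 10 and Smith normal form diag(1,1,1,1,1,1,1,1,1,2).

Reading off H_k = ker ∂_k / im ∂_{k+1}:

  H_0: rank C_0 − rank ∂_1 = 6 − 5 = 1, and the invariant factors of ∂_1 are all 1, so H_0 ≅ Z.
  H_1: rank ker ∂_1 − rank ∂_2 = (15 − 5) − 10 = 0, and ∂_2 has invariant factor 2 > 1, so H_1 ≅ Z_2.
  H_2: rank ker ∂_2 − rank ∂_3 = (10 − 10) − 0 = 0, and there is no ∂_3, so H_2 ≅ 0.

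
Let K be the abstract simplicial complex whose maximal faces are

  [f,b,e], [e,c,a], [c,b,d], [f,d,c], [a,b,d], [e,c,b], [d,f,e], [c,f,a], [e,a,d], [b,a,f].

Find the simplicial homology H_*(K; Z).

H_0 ≅ Z,  H_1 ≅ Z/2,  H_2 = 0.

We work with the vertex ordering a < b < c < d < e < f. The simplices of K, each written with vertices in increasing order, are:

  0-simplices (6): a, b, c, d, e, f
  1-simplices (15): ab, ac, ad, ae, af, bc, bd, be, bf, cd, ce, cf, de, df, ef
  2-simplices (10): abd, abf, ace, acf, ade, bcd, bce, bef, cdf, def

so the chain groups are C_0 ≅ Z^6, C_1 ≅ Z^15, C_2 ≅ Z^10.

The boundary map ∂_1: C_1 → C_0 maps an edge to its endpoints' difference, ∂[p,q] = q − p. For instance
  ∂bc = c − b.
The 6×15 boundary matrix has rank 5 and Smith normal form diag(1,1,1,1,1).

Boundary ∂_2: C_2 → C_1 sends each 2-simplex [p,q,r] to [q,r] − [p,r] + [p,q]. For instance
  ∂acf = cf − af + ac,
  ∂ace = ce − ae + ac.
As a 15×10 matrix over Z this has rank 10, with invariant factors (1,1,1,1,1,1,1,1,1,2).

Reading off H_k = ker ∂_k / im ∂_{k+1}:

  H_0: rank C_0 − rank ∂_1 = 6 − 5 = 1, and the invariant factors of ∂_1 are all 1, so H_0 = Z.
  H_1: rank ker ∂_1 − rank ∂_2 = (15 − 5) − 10 = 0, and ∂_2 has invariant factor 2 > 1, so H_1 = Z/2.
  H_2: rank ker ∂_2 − rank ∂_3 = (10 − 10) − 0 = 0, and there is no ∂_3, so H_2 = 0.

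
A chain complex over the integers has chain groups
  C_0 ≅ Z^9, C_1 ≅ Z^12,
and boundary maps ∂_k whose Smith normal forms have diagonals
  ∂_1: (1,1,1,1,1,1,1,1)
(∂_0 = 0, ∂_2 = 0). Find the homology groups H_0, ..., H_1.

H_0: b_0 = 9 − 0 − 8 = 1; torsion from ∂_1 factors > 1: none. So H_0 ≅ Z.
H_1: b_1 = 12 − 8 − 0 = 4; torsion from ∂_2 factors > 1: none. So H_1 ≅ Z^4.

H_0 ≅ Z,  H_1 ≅ Z^4.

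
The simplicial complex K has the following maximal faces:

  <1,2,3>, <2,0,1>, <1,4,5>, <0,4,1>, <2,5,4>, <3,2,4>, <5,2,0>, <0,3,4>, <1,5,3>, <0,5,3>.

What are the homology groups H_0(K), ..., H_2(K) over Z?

H_0 ≅ Z,  H_1 ≅ Z/2,  H_2 = 0.

K has 6 vertices, 15 edges, 10 triangles.
rank ∂_0 = 0, rank ∂_1 = 5 ⇒ b_0 = 6 − 0 − 5 = 1; all invariant factors of ∂_1 are 1 so no torsion. So H_0 ≅ Z.
rank ∂_1 = 5, rank ∂_2 = 10 ⇒ b_1 = 15 − 5 − 10 = 0; ∂_2 has invariant factor(s) [2] giving torsion. So H_1 ≅ Z/2.
rank ∂_2 = 10, rank ∂_3 = 0 ⇒ b_2 = 10 − 10 − 0 = 0. So H_2 ≅ 0.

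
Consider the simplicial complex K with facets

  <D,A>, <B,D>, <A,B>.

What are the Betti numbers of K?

b_0 = 1, b_1 = 1.

Fix the vertex order A < B < D and write every simplex with vertices in increasing order. Then dim K = 1 and the simplices of K are:

  0-simplices (3): A, B, D
  1-simplices (3): AB, AD, BD

Hence C_0 ≅ Z^3, C_1 ≅ Z^3.

The boundary map ∂_1: C_1 → C_0 maps an edge to its endpoints' difference, ∂[p,q] = q − p. For instance
  ∂BD = D − B.
The 3×3 boundary matrix has rank 2 and Smith normal form diag(1,1).

Now H_k = ker ∂_k / im ∂_{k+1}, so:

  H_0: rank C_0 − rank ∂_1 = 3 − 2 = 1, and the invariant factors of ∂_1 are all 1, so H_0 ≅ Z.
  H_1: rank ker ∂_1 − rank ∂_2 = (3 − 2) − 0 = 1, and there is no ∂_2, so H_1 ≅ Z.

Hence the Betti numbers are b_0 = 1, b_1 = 1.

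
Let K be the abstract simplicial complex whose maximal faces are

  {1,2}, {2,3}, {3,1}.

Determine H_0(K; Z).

H_0 ≅ Z.

Fix the vertex order 1 < 2 < 3 and write every simplex with vertices in increasing order. Then dim K = 1 and the simplices of K are:

  0-simplices (3): [1], [2], [3]
  1-simplices (3): [1,2], [1,3], [2,3]

so the chain groups are C_0 ≅ Z^3, C_1 ≅ Z^3.

∂_1: C_1 → C_0 sends each edge [p,q] (with p < q) to q − p. For instance
  ∂[1,2] = [2] − [1].
The resulting 3×3 matrix has rank 2, and its Smith normal form has invariant factors (1,1).

Computing H_k = (kernel of ∂_k) / (image of ∂_{k+1}):

  H_0: rank C_0 − rank ∂_1 = 3 − 2 = 1, and the invariant factors of ∂_1 are all 1, so H_0 ≅ Z.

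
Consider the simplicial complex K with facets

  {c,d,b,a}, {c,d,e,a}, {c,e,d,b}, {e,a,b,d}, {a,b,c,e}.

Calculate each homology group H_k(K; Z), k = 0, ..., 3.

Take the total order a < b < c < d < e on the vertex set. Then K (dimension 3) consists of the simplices:

  0-simplices (5): a, b, c, d, e
  1-simplices (10): ab, ac, ad, ae, bc, bd, be, cd, ce, de
  2-simplices (10): abc, abd, abe, acd, ace, ade, bcd, bce, bde, cde
  3-simplices (5): abcd, abce, abde, acde, bcde

so the chain groups are C_0 ≅ Z^5, C_1 ≅ Z^10, C_2 ≅ Z^10, C_3 ≅ Z^5.

Boundary ∂_1: C_1 → C_0 sends each edge [p,q] (with p < q) to q − p. For instance
  ∂ad = d − a.
The 5×10 boundary matrix has rank 4 and Smith normal form diag(1,1,1,1).

The boundary map ∂_2: C_2 → C_1 sends each 2-simplex [p,q,r] to [q,r] − [p,r] + [p,q]. For instance
  ∂ace = ce − ae + ac,
  ∂bce = ce − be + bc.
The 10×10 boundary matrix has rank 6 and Smith normal form diag(1,1,1,1,1,1).

The boundary map ∂_3: C_3 → C_2 sends each 3-simplex σ to the alternating sum Σ_i (−1)^i (σ with its i-th vertex removed). For instance
  ∂abde = bde − ade + abe − abd,
  ∂acde = cde − ade + ace − acd.
The 10×5 boundary matrix has rank 4 and Smith normal form diag(1,1,1,1).

Now H_k = ker ∂_k / im ∂_{k+1}, so:

  H_0: rank C_0 − rank ∂_1 = 5 − 4 = 1, and the invariant factors of ∂_1 are all 1, so H_0 = Z.
  H_1: rank ker ∂_1 − rank ∂_2 = (10 − 4) − 6 = 0, and the invariant factors of ∂_2 are all 1, so H_1 = 0.
  H_2: rank ker ∂_2 − rank ∂_3 = (10 − 6) − 4 = 0, and the invariant factors of ∂_3 are all 1, so H_2 = 0.
  H_3: rank ker ∂_3 − rank ∂_4 = (5 − 4) − 0 = 1, and there is no ∂_4, so H_3 = Z.

H_0 ≅ Z,  H_1 = 0,  H_2 = 0,  H_3 ≅ Z.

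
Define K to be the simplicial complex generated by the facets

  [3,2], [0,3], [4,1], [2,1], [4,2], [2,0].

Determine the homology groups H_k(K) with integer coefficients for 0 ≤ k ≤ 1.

We work with the vertex ordering 0 < 1 < 2 < 3 < 4. The simplices of K, each written with vertices in increasing order, are:

  0-simplices (5): [0], [1], [2], [3], [4]
  1-simplices (6): [0,2], [0,3], [1,2], [1,4], [2,3], [2,4]

Hence C_0 ≅ Z^5, C_1 ≅ Z^6.

Boundary ∂_1: C_1 → C_0 sends each edge [p,q] (with p < q) to q − p. For instance
  ∂[0,2] = [2] − [0].
As a 5×6 matrix over Z this has rank 4, with invariant factors (1,1,1,1).

From H_k ≅ ker(∂_k) / im(∂_{k+1}) we obtain:

  H_0: rank C_0 − rank ∂_1 = 5 − 4 = 1, and the invariant factors of ∂_1 are all 1, so H_0 ≅ Z.
  H_1: rank ker ∂_1 − rank ∂_2 = (6 − 4) − 0 = 2, and there is no ∂_2, so H_1 ≅ Z^2.

As a check, the Euler characteristic is 5 − 6 = -1, which agrees with 1 − 2 = -1.
(K is a triangulation of a wedge of 2 circles.)

H_0 = Z,  H_1 = Z^2.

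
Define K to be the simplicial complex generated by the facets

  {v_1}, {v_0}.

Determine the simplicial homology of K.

H_0 ≅ Z^2.

Order the vertices as v_0 < v_1. Listing each simplex with vertices in this order, K has dimension 0 with simplices:

  0-simplices (2): [v_0], [v_1]

so the chain groups are C_0 ≅ Z^2.

Reading off H_k = ker ∂_k / im ∂_{k+1}:

  H_0: rank C_0 − rank ∂_1 = 2 − 0 = 2, and there is no ∂_1, so H_0 ≅ Z^2.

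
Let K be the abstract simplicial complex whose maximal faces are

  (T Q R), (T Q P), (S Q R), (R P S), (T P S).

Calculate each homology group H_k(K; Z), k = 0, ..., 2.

We work with the vertex ordering P < Q < R < S < T. The simplices of K, each written with vertices in increasing order, are:

  0-simplices (5): P, Q, R, S, T
  1-simplices (10): PQ, PR, PS, PT, QR, QS, QT, RS, RT, ST
  2-simplices (5): PQT, PRS, PST, QRS, QRT

so the chain groups are C_0 ≅ Z^5, C_1 ≅ Z^10, C_2 ≅ Z^5.

∂_1: C_1 → C_0 sends each edge [p,q] (with p < q) to q − p. For instance
  ∂PQ = Q − P.
As a 5×10 matrix over Z this has rank 4, with invariant factors (1,1,1,1).

Boundary ∂_2: C_2 → C_1 sends each 2-simplex [p,q,r] to [q,r] − [p,r] + [p,q]. For instance
  ∂PRS = RS − PS + PR,
  ∂QRS = RS − QS + QR.
This gives a 10×5 integer matrix of rank 5; reducing to Smith normal form yields diagonal entries (1,1,1,1,1).

Now H_k = ker ∂_k / im ∂_{k+1}, so:

  H_0: rank C_0 − rank ∂_1 = 5 − 4 = 1, and the invariant factors of ∂_1 are all 1, so H_0 = Z.
  H_1: rank ker ∂_1 − rank ∂_2 = (10 − 4) − 5 = 1, and the invariant factors of ∂_2 are all 1, so H_1 = Z.
  H_2: rank ker ∂_2 − rank ∂_3 = (5 − 5) − 0 = 0, and there is no ∂_3, so H_2 = 0.

H_0 ≅ Z,  H_1 ≅ Z,  H_2 = 0.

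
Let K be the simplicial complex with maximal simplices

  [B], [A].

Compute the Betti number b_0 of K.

b_0 = 2.

Fix the vertex order A < B and write every simplex with vertices in increasing order. Then dim K = 0 and the simplices of K are:

  0-simplices (2): A, B

Hence C_0 ≅ Z^2.

Reading off H_k = ker ∂_k / im ∂_{k+1}:

  H_0: rank C_0 − rank ∂_1 = 2 − 0 = 2, and there is no ∂_1, so H_0 ≅ Z^2.

(K is a triangulation of a set of 2 points.)

Hence the Betti numbers are b_0 = 2.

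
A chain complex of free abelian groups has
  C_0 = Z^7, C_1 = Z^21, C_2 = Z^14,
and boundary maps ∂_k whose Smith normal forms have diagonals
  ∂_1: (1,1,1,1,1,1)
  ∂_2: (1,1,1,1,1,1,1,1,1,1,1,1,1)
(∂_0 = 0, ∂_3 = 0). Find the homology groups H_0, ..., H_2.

H_0: b_0 = 7 − 0 − 6 = 1; torsion from ∂_1 factors > 1: none. So H_0 ≅ Z.
H_1: b_1 = 21 − 6 − 13 = 2; torsion from ∂_2 factors > 1: none. So H_1 ≅ Z^2.
H_2: b_2 = 14 − 13 − 0 = 1; torsion from ∂_3 factors > 1: none. So H_2 ≅ Z.

H_0 ≅ Z,  H_1 ≅ Z^2,  H_2 ≅ Z.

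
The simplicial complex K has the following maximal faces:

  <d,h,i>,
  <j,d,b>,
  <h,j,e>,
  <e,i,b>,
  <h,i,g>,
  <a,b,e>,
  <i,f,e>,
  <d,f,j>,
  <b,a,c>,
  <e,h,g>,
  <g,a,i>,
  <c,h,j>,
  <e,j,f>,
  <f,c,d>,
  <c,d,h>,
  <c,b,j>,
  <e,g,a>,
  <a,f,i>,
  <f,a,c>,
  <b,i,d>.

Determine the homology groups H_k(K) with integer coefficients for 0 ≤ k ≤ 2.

K has 10 vertices, 30 edges, 20 triangles.
rank ∂_0 = 0, rank ∂_1 = 9 ⇒ b_0 = 10 − 0 − 9 = 1; all invariant factors of ∂_1 are 1 so no torsion. So H_0 ≅ Z.
rank ∂_1 = 9, rank ∂_2 = 20 ⇒ b_1 = 30 − 9 − 20 = 1; ∂_2 has invariant factor(s) [2] giving torsion. So H_1 ≅ Z ⊕ Z/2Z.
rank ∂_2 = 20, rank ∂_3 = 0 ⇒ b_2 = 20 − 20 − 0 = 0. So H_2 ≅ 0.

H_0 = Z,  H_1 = Z ⊕ Z/2Z,  H_2 = 0.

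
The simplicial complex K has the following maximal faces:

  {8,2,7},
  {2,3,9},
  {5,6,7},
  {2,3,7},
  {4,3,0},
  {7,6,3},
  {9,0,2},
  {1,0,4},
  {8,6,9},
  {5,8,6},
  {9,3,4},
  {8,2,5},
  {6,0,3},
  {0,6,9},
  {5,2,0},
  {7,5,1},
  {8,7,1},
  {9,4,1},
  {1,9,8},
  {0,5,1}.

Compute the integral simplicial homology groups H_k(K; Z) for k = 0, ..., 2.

H_0 = Z,  H_1 = Z × Z/2,  H_2 = 0.

We work with the vertex ordering 0 < 1 < 2 < 3 < 4 < 5 < 6 < 7 < 8 < 9. The simplices of K, each written with vertices in increasing order, are:

  0-simplices (10): [0], [1], [2], [3], [4], [5], [6], [7], [8], [9]
  1-simplices (30): (30 of them)
  2-simplices (20): (20 of them)

so the chain groups are C_0 ≅ Z^10, C_1 ≅ Z^30, C_2 ≅ Z^20.

The boundary map ∂_1: C_1 → C_0 maps an edge to its endpoints' difference, ∂[p,q] = q − p. For instance
  ∂[2,9] = [9] − [2].
The resulting 10×30 matrix has rank 9, and its Smith normal form has invariant factors (1,1,1,1,1,1,1,1,1).

Boundary ∂_2: C_2 → C_1 sends each 2-simplex [p,q,r] to [q,r] − [p,r] + [p,q]. For instance
  ∂[5,6,7] = [6,7] − [5,7] + [5,6],
  ∂[5,6,8] = [6,8] − [5,8] + [5,6].
This gives a 30×20 integer matrix of rank 20; reducing to Smith normal form yields diagonal entries (1,1,1,1,1,1,1,1,1,1,1,1,1,1,1,1,1,1,1,2).

Reading off H_k = ker ∂_k / im ∂_{k+1}:

  H_0: rank C_0 − rank ∂_1 = 10 − 9 = 1, and the invariant factors of ∂_1 are all 1, so H_0 = Z.
  H_1: rank ker ∂_1 − rank ∂_2 = (30 − 9) − 20 = 1, and ∂_2 has invariant factor 2 > 1, so H_1 = Z × Z/2.
  H_2: rank ker ∂_2 − rank ∂_3 = (20 − 20) − 0 = 0, and there is no ∂_3, so H_2 = 0.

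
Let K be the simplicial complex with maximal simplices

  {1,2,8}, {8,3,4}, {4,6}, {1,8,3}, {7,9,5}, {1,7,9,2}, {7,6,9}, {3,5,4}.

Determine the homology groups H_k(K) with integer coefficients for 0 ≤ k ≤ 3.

We work with the vertex ordering 1 < 2 < 3 < 4 < 5 < 6 < 7 < 8 < 9. The simplices of K, each written with vertices in increasing order, are:

  0-simplices (9): [1], [2], [3], [4], [5], [6], [7], [8], [9]
  1-simplices (19): [1,2], [1,3], [1,7], [1,8], [1,9], [2,7], [2,8], [2,9], [3,4], [3,5], [3,8], [4,5], [4,6], [4,8], [5,7], [5,9], [6,7], [6,9], [7,9]
  2-simplices (10): [1,2,7], [1,2,8], [1,2,9], [1,3,8], [1,7,9], [2,7,9], [3,4,5], [3,4,8], [5,7,9], [6,7,9]
  3-simplices (1): [1,2,7,9]

Hence C_0 ≅ Z^9, C_1 ≅ Z^19, C_2 ≅ Z^10, C_3 ≅ Z^1.

Boundary ∂_1: C_1 → C_0 maps an edge to its endpoints' difference, ∂[p,q] = q − p. For instance
  ∂[3,8] = [8] − [3].
The resulting 9×19 matrix has rank 8, and its Smith normal form has invariant factors (1,1,1,1,1,1,1,1).

∂_2: C_2 → C_1 sends each 2-simplex [p,q,r] to [q,r] − [p,r] + [p,q]. For instance
  ∂[1,2,8] = [2,8] − [1,8] + [1,2],
  ∂[1,2,9] = [2,9] − [1,9] + [1,2].
This gives a 19×10 integer matrix of rank 9; reducing to Smith normal form yields diagonal entries (1,1,1,1,1,1,1,1,1).

∂_3: C_3 → C_2 sends each 3-simplex σ to the alternating sum Σ_i (−1)^i (σ with its i-th vertex removed). For instance
  ∂[1,2,7,9] = [2,7,9] − [1,7,9] + [1,2,9] − [1,2,7].
As a 10×1 matrix over Z this has rank 1, with invariant factors (1).

Now H_k = ker ∂_k / im ∂_{k+1}, so:

  H_0: rank C_0 − rank ∂_1 = 9 − 8 = 1, and the invariant factors of ∂_1 are all 1, so H_0 = Z.
  H_1: rank ker ∂_1 − rank ∂_2 = (19 − 8) − 9 = 2, and the invariant factors of ∂_2 are all 1, so H_1 = Z^2.
  H_2: rank ker ∂_2 − rank ∂_3 = (10 − 9) − 1 = 0, and the invariant factors of ∂_3 are all 1, so H_2 = 0.
  H_3: rank ker ∂_3 − rank ∂_4 = (1 − 1) − 0 = 0, and there is no ∂_4, so H_3 = 0.

As a check, the Euler characteristic is 9 − 19 + 10 − 1 = -1, which agrees with 1 − 2 + 0 − 0 = -1.

H_0 = Z,  H_1 = Z^2,  H_2 = 0,  H_3 = 0.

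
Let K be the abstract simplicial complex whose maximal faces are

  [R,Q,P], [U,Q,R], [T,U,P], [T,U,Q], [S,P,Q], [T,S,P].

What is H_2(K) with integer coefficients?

H_2 = 0.

Fix the vertex order P < Q < R < S < T < U and write every simplex with vertices in increasing order. Then dim K = 2 and the simplices of K are:

  0-simplices (6): P, Q, R, S, T, U
  1-simplices (12): PQ, PR, PS, PT, PU, QR, QS, QT, QU, RU, ST, TU
  2-simplices (6): PQR, PQS, PST, PTU, QRU, QTU

Hence C_0 ≅ Z^6, C_1 ≅ Z^12, C_2 ≅ Z^6.

∂_1: C_1 → C_0 is given by ∂[p,q] = [q] − [p].
As a 6×12 matrix over Z this has rank 5, with invariant factors (1,1,1,1,1).

Boundary ∂_2: C_2 → C_1 sends each 2-simplex [p,q,r] to [q,r] − [p,r] + [p,q]. For instance
  ∂PST = ST − PT + PS,
  ∂QTU = TU − QU + QT.
This gives a 12×6 integer matrix of rank 6; reducing to Smith normal form yields diagonal entries (1,1,1,1,1,1).

Computing H_k = (kernel of ∂_k) / (image of ∂_{k+1}):

  H_2: rank ker ∂_2 − rank ∂_3 = (6 − 6) − 0 = 0, and there is no ∂_3, so H_2 ≅ 0.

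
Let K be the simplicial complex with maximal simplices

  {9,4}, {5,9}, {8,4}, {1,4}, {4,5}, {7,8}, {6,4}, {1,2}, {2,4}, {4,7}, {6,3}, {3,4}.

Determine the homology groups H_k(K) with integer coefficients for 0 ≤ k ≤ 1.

K has 9 vertices, 12 edges.
rank ∂_0 = 0, rank ∂_1 = 8 ⇒ b_0 = 9 − 0 − 8 = 1; all invariant factors of ∂_1 are 1 so no torsion. So H_0 = Z.
rank ∂_1 = 8, rank ∂_2 = 0 ⇒ b_1 = 12 − 8 − 0 = 4. So H_1 = Z^4.

H_0 = Z,  H_1 = Z^4.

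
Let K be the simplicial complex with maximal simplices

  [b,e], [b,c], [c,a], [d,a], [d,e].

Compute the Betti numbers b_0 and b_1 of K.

Order the vertices as a < b < c < d < e. Listing each simplex with vertices in this order, K has dimension 1 with simplices:

  0-simplices (5): a, b, c, d, e
  1-simplices (5): ac, ad, bc, be, de

Hence C_0 ≅ Z^5, C_1 ≅ Z^5.

∂_1: C_1 → C_0 is given by ∂[p,q] = [q] − [p].
This gives a 5×5 integer matrix of rank 4; reducing to Smith normal form yields diagonal entries (1,1,1,1).

From H_k ≅ ker(∂_k) / im(∂_{k+1}) we obtain:

  H_0: rank C_0 − rank ∂_1 = 5 − 4 = 1, and the invariant factors of ∂_1 are all 1, so H_0 = Z.
  H_1: rank ker ∂_1 − rank ∂_2 = (5 − 4) − 0 = 1, and there is no ∂_2, so H_1 = Z.

Hence the Betti numbers are b_0 = 1, b_1 = 1.

b_0 = 1, b_1 = 1.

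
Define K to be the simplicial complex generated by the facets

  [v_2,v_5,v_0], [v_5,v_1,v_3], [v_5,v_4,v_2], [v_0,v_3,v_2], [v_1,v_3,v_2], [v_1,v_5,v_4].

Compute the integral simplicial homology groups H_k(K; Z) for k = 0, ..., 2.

H_0 = Z,  H_1 = Z,  H_2 = 0.

Fix the vertex order v_0 < v_1 < v_2 < v_3 < v_4 < v_5 and write every simplex with vertices in increasing order. Then dim K = 2 and the simplices of K are:

  0-simplices (6): [v_0], [v_1], [v_2], [v_3], [v_4], [v_5]
  1-simplices (12): [v_0,v_2], [v_0,v_3], [v_0,v_5], [v_1,v_2], [v_1,v_3], [v_1,v_4], [v_1,v_5], [v_2,v_3], [v_2,v_4], [v_2,v_5], [v_3,v_5], [v_4,v_5]
  2-simplices (6): [v_0,v_2,v_3], [v_0,v_2,v_5], [v_1,v_2,v_3], [v_1,v_3,v_5], [v_1,v_4,v_5], [v_2,v_4,v_5]

Hence C_0 ≅ Z^6, C_1 ≅ Z^12, C_2 ≅ Z^6.

Boundary ∂_1: C_1 → C_0 is given by ∂[p,q] = [q] − [p].
The resulting 6×12 matrix has rank 5, and its Smith normal form has invariant factors (1,1,1,1,1).

The boundary map ∂_2: C_2 → C_1 sends each 2-simplex [p,q,r] to [q,r] − [p,r] + [p,q]. For instance
  ∂[v_1,v_3,v_5] = [v_3,v_5] − [v_1,v_5] + [v_1,v_3],
  ∂[v_2,v_4,v_5] = [v_4,v_5] − [v_2,v_5] + [v_2,v_4].
This gives a 12×6 integer matrix of rank 6; reducing to Smith normal form yields diagonal entries (1,1,1,1,1,1).

Computing H_k = (kernel of ∂_k) / (image of ∂_{k+1}):

  H_0: rank C_0 − rank ∂_1 = 6 − 5 = 1, and the invariant factors of ∂_1 are all 1, so H_0 = Z.
  H_1: rank ker ∂_1 − rank ∂_2 = (12 − 5) − 6 = 1, and the invariant factors of ∂_2 are all 1, so H_1 = Z.
  H_2: rank ker ∂_2 − rank ∂_3 = (6 − 6) − 0 = 0, and there is no ∂_3, so H_2 = 0.

As a check, the Euler characteristic is 6 − 12 + 6 = 0, which agrees with 1 − 1 + 0 = 0.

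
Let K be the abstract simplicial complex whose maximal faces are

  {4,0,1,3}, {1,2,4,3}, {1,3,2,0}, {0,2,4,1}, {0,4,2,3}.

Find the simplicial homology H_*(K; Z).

K has 5 vertices, 10 edges, 10 triangles, 5 3-simplices.
rank ∂_0 = 0, rank ∂_1 = 4 ⇒ b_0 = 5 − 0 − 4 = 1; all invariant factors of ∂_1 are 1 so no torsion. So H_0 = Z.
rank ∂_1 = 4, rank ∂_2 = 6 ⇒ b_1 = 10 − 4 − 6 = 0; all invariant factors of ∂_2 are 1 so no torsion. So H_1 = 0.
rank ∂_2 = 6, rank ∂_3 = 4 ⇒ b_2 = 10 − 6 − 4 = 0; all invariant factors of ∂_3 are 1 so no torsion. So H_2 = 0.
rank ∂_3 = 4, rank ∂_4 = 0 ⇒ b_3 = 5 − 4 − 0 = 1. So H_3 = Z.

H_0 = Z,  H_1 = 0,  H_2 = 0,  H_3 = Z.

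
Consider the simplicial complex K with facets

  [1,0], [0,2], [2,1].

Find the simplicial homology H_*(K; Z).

K has 3 vertices, 3 edges.
rank ∂_0 = 0, rank ∂_1 = 2 ⇒ b_0 = 3 − 0 − 2 = 1; all invariant factors of ∂_1 are 1 so no torsion. So H_0 = Z.
rank ∂_1 = 2, rank ∂_2 = 0 ⇒ b_1 = 3 − 2 − 0 = 1. So H_1 = Z.

H_0 = Z,  H_1 = Z.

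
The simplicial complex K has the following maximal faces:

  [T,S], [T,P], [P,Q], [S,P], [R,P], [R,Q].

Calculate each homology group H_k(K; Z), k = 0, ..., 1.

H_0 = Z,  H_1 = Z^2.

Fix the vertex order P < Q < R < S < T and write every simplex with vertices in increasing order. Then dim K = 1 and the simplices of K are:

  0-simplices (5): P, Q, R, S, T
  1-simplices (6): PQ, PR, PS, PT, QR, ST

Hence C_0 ≅ Z^5, C_1 ≅ Z^6.

∂_1: C_1 → C_0 maps an edge to its endpoints' difference, ∂[p,q] = q − p. For instance
  ∂ST = T − S.
The 5×6 boundary matrix has rank 4 and Smith normal form diag(1,1,1,1).

From H_k ≅ ker(∂_k) / im(∂_{k+1}) we obtain:

  H_0: rank C_0 − rank ∂_1 = 5 − 4 = 1, and the invariant factors of ∂_1 are all 1, so H_0 ≅ Z.
  H_1: rank ker ∂_1 − rank ∂_2 = (6 − 4) − 0 = 2, and there is no ∂_2, so H_1 ≅ Z^2.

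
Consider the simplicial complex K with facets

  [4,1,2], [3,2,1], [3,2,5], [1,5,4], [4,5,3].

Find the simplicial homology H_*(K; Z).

Fix the vertex order 1 < 2 < 3 < 4 < 5 and write every simplex with vertices in increasing order. Then dim K = 2 and the simplices of K are:

  0-simplices (5): [1], [2], [3], [4], [5]
  1-simplices (10): [1,2], [1,3], [1,4], [1,5], [2,3], [2,4], [2,5], [3,4], [3,5], [4,5]
  2-simplices (5): [1,2,3], [1,2,4], [1,4,5], [2,3,5], [3,4,5]

giving chain groups C_0 ≅ Z^5, C_1 ≅ Z^10, C_2 ≅ Z^5.

The boundary map ∂_1: C_1 → C_0 is given by ∂[p,q] = [q] − [p]. For instance
  ∂[2,4] = [4] − [2].
The resulting 5×10 matrix has rank 4, and its Smith normal form has invariant factors (1,1,1,1).

The boundary map ∂_2: C_2 → C_1 maps a triangle to the signed sum of its edges. For instance
  ∂[1,2,4] = [2,4] − [1,4] + [1,2],
  ∂[2,3,5] = [3,5] − [2,5] + [2,3].
This gives a 10×5 integer matrix of rank 5; reducing to Smith normal form yields diagonal entries (1,1,1,1,1).

Now H_k = ker ∂_k / im ∂_{k+1}, so:

  H_0: rank C_0 − rank ∂_1 = 5 − 4 = 1, and the invariant factors of ∂_1 are all 1, so H_0 ≅ Z.
  H_1: rank ker ∂_1 − rank ∂_2 = (10 − 4) − 5 = 1, and the invariant factors of ∂_2 are all 1, so H_1 ≅ Z.
  H_2: rank ker ∂_2 − rank ∂_3 = (5 − 5) − 0 = 0, and there is no ∂_3, so H_2 ≅ 0.

As a check, the Euler characteristic is 5 − 10 + 5 = 0, which agrees with 1 − 1 + 0 = 0.

H_0 = Z,  H_1 = Z,  H_2 = 0.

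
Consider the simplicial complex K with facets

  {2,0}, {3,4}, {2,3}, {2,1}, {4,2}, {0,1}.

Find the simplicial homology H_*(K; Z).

K has 5 vertices, 6 edges.
rank ∂_0 = 0, rank ∂_1 = 4 ⇒ b_0 = 5 − 0 − 4 = 1; all invariant factors of ∂_1 are 1 so no torsion. So H_0 = Z.
rank ∂_1 = 4, rank ∂_2 = 0 ⇒ b_1 = 6 − 4 − 0 = 2. So H_1 = Z^2.

H_0 ≅ Z,  H_1 ≅ Z^2.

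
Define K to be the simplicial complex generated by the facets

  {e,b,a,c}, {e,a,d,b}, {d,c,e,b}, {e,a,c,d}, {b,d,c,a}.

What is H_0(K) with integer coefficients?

Take the total order a < b < c < d < e on the vertex set. Then K (dimension 3) consists of the simplices:

  0-simplices (5): a, b, c, d, e
  1-simplices (10): ab, ac, ad, ae, bc, bd, be, cd, ce, de
  2-simplices (10): abc, abd, abe, acd, ace, ade, bcd, bce, bde, cde
  3-simplices (5): abcd, abce, abde, acde, bcde

Hence C_0 ≅ Z^5, C_1 ≅ Z^10, C_2 ≅ Z^10, C_3 ≅ Z^5.

∂_1: C_1 → C_0 is given by ∂[p,q] = [q] − [p]. For instance
  ∂ae = e − a.
The 5×10 boundary matrix has rank 4 and Smith normal form diag(1,1,1,1).

∂_2: C_2 → C_1 sends each 2-simplex [p,q,r] to [q,r] − [p,r] + [p,q]. For instance
  ∂ace = ce − ae + ac,
  ∂bce = ce − be + bc.
The 10×10 boundary matrix has rank 6 and Smith normal form diag(1,1,1,1,1,1).

Boundary ∂_3: C_3 → C_2 sends each 3-simplex σ to the alternating sum Σ_i (−1)^i (σ with its i-th vertex removed). For instance
  ∂acde = cde − ade + ace − acd,
  ∂bcde = cde − bde + bce − bcd.
This gives a 10×5 integer matrix of rank 4; reducing to Smith normal form yields diagonal entries (1,1,1,1).

Reading off H_k = ker ∂_k / im ∂_{k+1}:

  H_0: rank C_0 − rank ∂_1 = 5 − 4 = 1, and the invariant factors of ∂_1 are all 1, so H_0 = Z.

H_0 ≅ Z.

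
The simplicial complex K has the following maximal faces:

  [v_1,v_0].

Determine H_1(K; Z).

We work with the vertex ordering v_0 < v_1. The simplices of K, each written with vertices in increasing order, are:

  0-simplices (2): [v_0], [v_1]
  1-simplices (1): [v_0,v_1]

so the chain groups are C_0 ≅ Z^2, C_1 ≅ Z^1.

Boundary ∂_1: C_1 → C_0 maps an edge to its endpoints' difference, ∂[p,q] = q − p. For instance
  ∂[v_0,v_1] = [v_1] − [v_0].
As a 2×1 matrix over Z this has rank 1, with invariant factors (1).

Now H_k = ker ∂_k / im ∂_{k+1}, so:

  H_1: rank ker ∂_1 − rank ∂_2 = (1 − 1) − 0 = 0, and there is no ∂_2, so H_1 ≅ 0.

(K is a triangulation of the 1-simplex.)

H_1 = 0.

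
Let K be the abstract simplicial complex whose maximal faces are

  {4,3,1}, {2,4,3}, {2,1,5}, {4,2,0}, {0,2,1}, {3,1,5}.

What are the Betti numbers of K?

We work with the vertex ordering 0 < 1 < 2 < 3 < 4 < 5. The simplices of K, each written with vertices in increasing order, are:

  0-simplices (6): [0], [1], [2], [3], [4], [5]
  1-simplices (12): [0,1], [0,2], [0,4], [1,2], [1,3], [1,4], [1,5], [2,3], [2,4], [2,5], [3,4], [3,5]
  2-simplices (6): [0,1,2], [0,2,4], [1,2,5], [1,3,4], [1,3,5], [2,3,4]

Hence C_0 ≅ Z^6, C_1 ≅ Z^12, C_2 ≅ Z^6.

Boundary ∂_1: C_1 → C_0 maps an edge to its endpoints' difference, ∂[p,q] = q − p. For instance
  ∂[3,4] = [4] − [3].
This gives a 6×12 integer matrix of rank 5; reducing to Smith normal form yields diagonal entries (1,1,1,1,1).

Boundary ∂_2: C_2 → C_1 maps a triangle to the signed sum of its edges. For instance
  ∂[2,3,4] = [3,4] − [2,4] + [2,3],
  ∂[0,1,2] = [1,2] − [0,2] + [0,1].
As a 12×6 matrix over Z this has rank 6, with invariant factors (1,1,1,1,1,1).

Computing H_k = (kernel of ∂_k) / (image of ∂_{k+1}):

  H_0: rank C_0 − rank ∂_1 = 6 − 5 = 1, and the invariant factors of ∂_1 are all 1, so H_0 = Z.
  H_1: rank ker ∂_1 − rank ∂_2 = (12 − 5) − 6 = 1, and the invariant factors of ∂_2 are all 1, so H_1 = Z.
  H_2: rank ker ∂_2 − rank ∂_3 = (6 − 6) − 0 = 0, and there is no ∂_3, so H_2 = 0.

As a check, the Euler characteristic is 6 − 12 + 6 = 0, which agrees with 1 − 1 + 0 = 0.
(K is a triangulation of the cylinder S^1 x I.)

Hence the Betti numbers are b_0 = 1, b_1 = 1, b_2 = 0.

b_0 = 1, b_1 = 1, b_2 = 0.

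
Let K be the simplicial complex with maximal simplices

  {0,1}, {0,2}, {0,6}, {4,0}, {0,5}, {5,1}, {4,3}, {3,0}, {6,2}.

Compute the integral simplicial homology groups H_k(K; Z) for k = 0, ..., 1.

K has 7 vertices, 9 edges.
rank ∂_0 = 0, rank ∂_1 = 6 ⇒ b_0 = 7 − 0 − 6 = 1; all invariant factors of ∂_1 are 1 so no torsion. So H_0 ≅ Z.
rank ∂_1 = 6, rank ∂_2 = 0 ⇒ b_1 = 9 − 6 − 0 = 3. So H_1 ≅ Z^3.

H_0 = Z,  H_1 = Z^3.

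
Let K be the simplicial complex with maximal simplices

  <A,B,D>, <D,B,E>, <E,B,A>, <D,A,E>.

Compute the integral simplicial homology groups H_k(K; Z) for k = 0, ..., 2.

H_0 ≅ Z,  H_1 = 0,  H_2 ≅ Z.

Order the vertices as A < B < D < E. Listing each simplex with vertices in this order, K has dimension 2 with simplices:

  0-simplices (4): A, B, D, E
  1-simplices (6): AB, AD, AE, BD, BE, DE
  2-simplices (4): ABD, ABE, ADE, BDE

giving chain groups C_0 ≅ Z^4, C_1 ≅ Z^6, C_2 ≅ Z^4.

The boundary map ∂_1: C_1 → C_0 maps an edge to its endpoints' difference, ∂[p,q] = q − p. For instance
  ∂AB = B − A.
The 4×6 boundary matrix has rank 3 and Smith normal form diag(1,1,1).

∂_2: C_2 → C_1 maps a triangle to the signed sum of its edges. For instance
  ∂ADE = DE − AE + AD,
  ∂BDE = DE − BE + BD.
This gives a 6×4 integer matrix of rank 3; reducing to Smith normal form yields diagonal entries (1,1,1).

Reading off H_k = ker ∂_k / im ∂_{k+1}:

  H_0: rank C_0 − rank ∂_1 = 4 − 3 = 1, and the invariant factors of ∂_1 are all 1, so H_0 = Z.
  H_1: rank ker ∂_1 − rank ∂_2 = (6 − 3) − 3 = 0, and the invariant factors of ∂_2 are all 1, so H_1 = 0.
  H_2: rank ker ∂_2 − rank ∂_3 = (4 − 3) − 0 = 1, and there is no ∂_3, so H_2 = Z.

(K is a triangulation of the 2-sphere S^2.)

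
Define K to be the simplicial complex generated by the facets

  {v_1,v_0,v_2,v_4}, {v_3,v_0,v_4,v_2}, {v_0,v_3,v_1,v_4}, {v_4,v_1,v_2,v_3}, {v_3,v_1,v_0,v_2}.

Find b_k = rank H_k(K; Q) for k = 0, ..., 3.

b_0 = 1, b_1 = 0, b_2 = 0, b_3 = 1.

K has 5 vertices, 10 edges, 10 triangles, 5 3-simplices.
rank ∂_0 = 0, rank ∂_1 = 4 ⇒ b_0 = 5 − 0 − 4 = 1; all invariant factors of ∂_1 are 1 so no torsion. So H_0 = Z.
rank ∂_1 = 4, rank ∂_2 = 6 ⇒ b_1 = 10 − 4 − 6 = 0; all invariant factors of ∂_2 are 1 so no torsion. So H_1 = 0.
rank ∂_2 = 6, rank ∂_3 = 4 ⇒ b_2 = 10 − 6 − 4 = 0; all invariant factors of ∂_3 are 1 so no torsion. So H_2 = 0.
rank ∂_3 = 4, rank ∂_4 = 0 ⇒ b_3 = 5 − 4 − 0 = 1. So H_3 = Z.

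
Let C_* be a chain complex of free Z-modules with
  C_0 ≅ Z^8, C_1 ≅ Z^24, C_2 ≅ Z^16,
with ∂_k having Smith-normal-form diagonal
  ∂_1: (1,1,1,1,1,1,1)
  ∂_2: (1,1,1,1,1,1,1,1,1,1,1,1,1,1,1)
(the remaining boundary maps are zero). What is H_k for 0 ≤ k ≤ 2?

H_0: b_0 = 8 − 0 − 7 = 1; torsion from ∂_1 factors > 1: none. So H_0 = Z.
H_1: b_1 = 24 − 7 − 15 = 2; torsion from ∂_2 factors > 1: none. So H_1 = Z^2.
H_2: b_2 = 16 − 15 − 0 = 1; torsion from ∂_3 factors > 1: none. So H_2 = Z.

H_0 = Z,  H_1 = Z^2,  H_2 = Z.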